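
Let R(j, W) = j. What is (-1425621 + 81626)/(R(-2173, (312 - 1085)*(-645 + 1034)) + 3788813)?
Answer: -268799/757328 ≈ -0.35493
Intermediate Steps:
(-1425621 + 81626)/(R(-2173, (312 - 1085)*(-645 + 1034)) + 3788813) = (-1425621 + 81626)/(-2173 + 3788813) = -1343995/3786640 = -1343995*1/3786640 = -268799/757328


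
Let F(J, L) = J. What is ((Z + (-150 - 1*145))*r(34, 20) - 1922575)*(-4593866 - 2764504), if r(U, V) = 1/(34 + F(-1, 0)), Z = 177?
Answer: 155617489659470/11 ≈ 1.4147e+13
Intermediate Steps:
r(U, V) = 1/33 (r(U, V) = 1/(34 - 1) = 1/33)
((Z + (-150 - 1*145))*r(34, 20) - 1922575)*(-4593866 - 2764504) = ((177 + (-150 - 1*145))*(1/33) - 1922575)*(-4593866 - 2764504) = ((177 + (-150 - 145))*(1/33) - 1922575)*(-7358370) = ((177 - 295)*(1/33) - 1922575)*(-7358370) = (-118*1/33 - 1922575)*(-7358370) = (-118/33 - 1922575)*(-7358370) = -63445093/33*(-7358370) = 155617489659470/11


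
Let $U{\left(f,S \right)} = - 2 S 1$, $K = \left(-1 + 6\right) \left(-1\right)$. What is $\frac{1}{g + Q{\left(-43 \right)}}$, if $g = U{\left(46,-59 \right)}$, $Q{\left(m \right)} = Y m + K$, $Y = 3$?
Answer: $- \frac{1}{16} \approx -0.0625$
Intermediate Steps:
$K = -5$ ($K = 5 \left(-1\right) = -5$)
$Q{\left(m \right)} = -5 + 3 m$ ($Q{\left(m \right)} = 3 m - 5 = -5 + 3 m$)
$U{\left(f,S \right)} = - 2 S$
$g = 118$ ($g = \left(-2\right) \left(-59\right) = 118$)
$\frac{1}{g + Q{\left(-43 \right)}} = \frac{1}{118 + \left(-5 + 3 \left(-43\right)\right)} = \frac{1}{118 - 134} = \frac{1}{-16} = - \frac{1}{16}$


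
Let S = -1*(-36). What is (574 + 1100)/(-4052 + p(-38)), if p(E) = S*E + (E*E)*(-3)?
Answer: -837/4876 ≈ -0.17166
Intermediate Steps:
S = 36
p(E) = -3*E² + 36*E (p(E) = 36*E + (E*E)*(-3) = 36*E + E²*(-3) = 36*E - 3*E² = -3*E² + 36*E)
(574 + 1100)/(-4052 + p(-38)) = (574 + 1100)/(-4052 + 3*(-38)*(12 - 1*(-38))) = 1674/(-4052 + 3*(-38)*(12 + 38)) = 1674/(-4052 + 3*(-38)*50) = 1674/(-4052 - 5700) = 1674/(-9752) = 1674*(-1/9752) = -837/4876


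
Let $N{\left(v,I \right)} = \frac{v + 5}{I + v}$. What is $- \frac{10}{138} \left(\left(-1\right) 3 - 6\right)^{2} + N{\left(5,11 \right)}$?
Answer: $- \frac{965}{184} \approx -5.2446$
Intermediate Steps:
$N{\left(v,I \right)} = \frac{5 + v}{I + v}$
$- \frac{10}{138} \left(\left(-1\right) 3 - 6\right)^{2} + N{\left(5,11 \right)} = - \frac{10}{138} \left(\left(-1\right) 3 - 6\right)^{2} + \frac{5 + 5}{11 + 5} = \left(-10\right) \frac{1}{138} \left(-3 - 6\right)^{2} + \frac{1}{16} \cdot 10 = - \frac{5 \left(-9\right)^{2}}{69} + \frac{1}{16} \cdot 10 = \left(- \frac{5}{69}\right) 81 + \frac{5}{8} = - \frac{135}{23} + \frac{5}{8} = - \frac{965}{184}$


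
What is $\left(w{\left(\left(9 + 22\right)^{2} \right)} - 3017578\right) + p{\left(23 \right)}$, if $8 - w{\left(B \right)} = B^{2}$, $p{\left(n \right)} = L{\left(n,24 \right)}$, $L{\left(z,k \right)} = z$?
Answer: $-3941068$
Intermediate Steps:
$p{\left(n \right)} = n$
$w{\left(B \right)} = 8 - B^{2}$
$\left(w{\left(\left(9 + 22\right)^{2} \right)} - 3017578\right) + p{\left(23 \right)} = \left(\left(8 - \left(\left(9 + 22\right)^{2}\right)^{2}\right) - 3017578\right) + 23 = \left(\left(8 - \left(31^{2}\right)^{2}\right) - 3017578\right) + 23 = \left(\left(8 - 961^{2}\right) - 3017578\right) + 23 = \left(\left(8 - 923521\right) - 3017578\right) + 23 = \left(-923513 - 3017578\right) + 23 = -3941091 + 23 = -3941068$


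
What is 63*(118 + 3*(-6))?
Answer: 6300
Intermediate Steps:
63*(118 + 3*(-6)) = 63*(118 - 18) = 63*100 = 6300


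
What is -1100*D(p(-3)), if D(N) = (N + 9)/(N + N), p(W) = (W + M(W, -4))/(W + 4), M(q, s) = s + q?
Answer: -55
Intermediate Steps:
M(q, s) = q + s
p(W) = (-4 + 2*W)/(4 + W) (p(W) = (W + (W - 4))/(W + 4) = (W + (-4 + W))/(4 + W) = (-4 + 2*W)/(4 + W))
D(N) = (9 + N)/(2*N) (D(N) = (9 + N)/((2*N)) = (9 + N)*(1/(2*N)) = (9 + N)/(2*N))
-1100*D(p(-3)) = -550*(9 + 2*(-2 - 3)/(4 - 3))/(2*(-2 - 3)/(4 - 3)) = -550*(9 + 2*(-5)/1)/(2*(-5)/1) = -550*(9 + 2*1*(-5))/(2*1*(-5)) = -550*(9 - 10)/(-10) = -550*(-1)*(-1)/10 = -1100*1/20 = -55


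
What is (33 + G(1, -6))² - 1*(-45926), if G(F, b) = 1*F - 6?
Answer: 46710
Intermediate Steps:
G(F, b) = -6 + F (G(F, b) = F - 6 = -6 + F)
(33 + G(1, -6))² - 1*(-45926) = (33 + (-6 + 1))² - 1*(-45926) = (33 - 5)² + 45926 = 28² + 45926 = 784 + 45926 = 46710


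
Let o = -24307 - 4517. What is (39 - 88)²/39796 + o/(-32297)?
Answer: 1224625001/1285291412 ≈ 0.95280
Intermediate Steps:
o = -28824
(39 - 88)²/39796 + o/(-32297) = (39 - 88)²/39796 - 28824/(-32297) = (-49)²*(1/39796) - 28824*(-1/32297) = 2401*(1/39796) + 28824/32297 = 2401/39796 + 28824/32297 = 1224625001/1285291412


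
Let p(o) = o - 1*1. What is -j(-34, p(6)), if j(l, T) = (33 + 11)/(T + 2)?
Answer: -44/7 ≈ -6.2857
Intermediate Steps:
p(o) = -1 + o (p(o) = o - 1 = -1 + o)
j(l, T) = 44/(2 + T)
-j(-34, p(6)) = -44/(2 + (-1 + 6)) = -44/(2 + 5) = -44/7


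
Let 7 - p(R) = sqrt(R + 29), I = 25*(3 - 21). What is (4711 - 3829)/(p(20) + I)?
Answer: -49/25 ≈ -1.9600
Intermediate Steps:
I = -450 (I = 25*(-18) = -450)
p(R) = 7 - sqrt(29 + R) (p(R) = 7 - sqrt(R + 29) = 7 - sqrt(29 + R))
(4711 - 3829)/(p(20) + I) = (4711 - 3829)/((7 - sqrt(29 + 20)) - 450) = 882/((7 - sqrt(49)) - 450) = 882/((7 - 1*7) - 450) = 882/((7 - 7) - 450) = 882/(0 - 450) = 882/(-450) = 882*(-1/450) = -49/25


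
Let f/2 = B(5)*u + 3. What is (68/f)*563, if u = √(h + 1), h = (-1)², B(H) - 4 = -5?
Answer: 57426/7 + 19142*√2/7 ≈ 12071.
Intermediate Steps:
B(H) = -1 (B(H) = 4 - 5 = -1)
h = 1
u = √2 (u = √(1 + 1) = √2 ≈ 1.4142)
f = 6 - 2*√2 (f = 2*(-√2 + 3) = 2*(3 - √2) = 6 - 2*√2 ≈ 3.1716)
(68/f)*563 = (68/(6 - 2*√2))*563 = 38284/(6 - 2*√2)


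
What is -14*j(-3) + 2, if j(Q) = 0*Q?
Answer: 2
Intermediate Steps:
j(Q) = 0
-14*j(-3) + 2 = -14*0 + 2 = 0 + 2 = 2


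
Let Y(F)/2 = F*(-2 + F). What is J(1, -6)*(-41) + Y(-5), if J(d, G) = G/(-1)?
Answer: -176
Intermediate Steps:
J(d, G) = -G (J(d, G) = G*(-1) = -G)
Y(F) = 2*F*(-2 + F) (Y(F) = 2*(F*(-2 + F)) = 2*F*(-2 + F))
J(1, -6)*(-41) + Y(-5) = -1*(-6)*(-41) + 2*(-5)*(-2 - 5) = 6*(-41) + 2*(-5)*(-7) = -246 + 70 = -176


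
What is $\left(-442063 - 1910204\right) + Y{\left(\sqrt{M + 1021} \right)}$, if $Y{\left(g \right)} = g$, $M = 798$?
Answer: $-2352267 + \sqrt{1819} \approx -2.3522 \cdot 10^{6}$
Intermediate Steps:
$\left(-442063 - 1910204\right) + Y{\left(\sqrt{M + 1021} \right)} = \left(-442063 - 1910204\right) + \sqrt{798 + 1021} = -2352267 + \sqrt{1819}$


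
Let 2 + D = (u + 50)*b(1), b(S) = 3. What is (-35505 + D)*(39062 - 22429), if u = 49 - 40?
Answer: -587643890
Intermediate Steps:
u = 9
D = 175 (D = -2 + (9 + 50)*3 = -2 + 59*3 = -2 + 177 = 175)
(-35505 + D)*(39062 - 22429) = (-35505 + 175)*(39062 - 22429) = -35330*16633 = -587643890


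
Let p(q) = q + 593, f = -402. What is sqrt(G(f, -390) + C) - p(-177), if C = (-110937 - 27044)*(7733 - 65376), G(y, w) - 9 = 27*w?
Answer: -416 + sqrt(7953628262) ≈ 88767.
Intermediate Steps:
G(y, w) = 9 + 27*w
C = 7953638783 (C = -137981*(-57643) = 7953638783)
p(q) = 593 + q
sqrt(G(f, -390) + C) - p(-177) = sqrt((9 + 27*(-390)) + 7953638783) - (593 - 177) = sqrt((9 - 10530) + 7953638783) - 1*416 = sqrt(-10521 + 7953638783) - 416 = sqrt(7953628262) - 416 = -416 + sqrt(7953628262)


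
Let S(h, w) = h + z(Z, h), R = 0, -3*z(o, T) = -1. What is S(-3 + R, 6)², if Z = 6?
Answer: 64/9 ≈ 7.1111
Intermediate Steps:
z(o, T) = ⅓ (z(o, T) = -⅓*(-1) = ⅓)
S(h, w) = ⅓ + h (S(h, w) = h + ⅓ = ⅓ + h)
S(-3 + R, 6)² = (⅓ + (-3 + 0))² = (⅓ - 3)² = (-8/3)² = 64/9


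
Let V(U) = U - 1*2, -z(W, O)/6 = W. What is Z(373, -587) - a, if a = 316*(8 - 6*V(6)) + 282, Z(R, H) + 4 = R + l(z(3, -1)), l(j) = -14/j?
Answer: 46294/9 ≈ 5143.8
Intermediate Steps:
z(W, O) = -6*W
V(U) = -2 + U (V(U) = U - 2 = -2 + U)
Z(R, H) = -29/9 + R (Z(R, H) = -4 + (R - 14/((-6*3))) = -4 + (R - 14/(-18)) = -4 + (R - 14*(-1/18)) = -4 + (R + 7/9) = -4 + (7/9 + R) = -29/9 + R)
a = -4774 (a = 316*(8 - 6*(-2 + 6)) + 282 = 316*(8 - 6*4) + 282 = 316*(8 - 24) + 282 = 316*(-16) + 282 = -5056 + 282 = -4774)
Z(373, -587) - a = (-29/9 + 373) - 1*(-4774) = 3328/9 + 4774 = 46294/9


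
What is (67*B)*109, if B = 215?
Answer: 1570145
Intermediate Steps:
(67*B)*109 = (67*215)*109 = 14405*109 = 1570145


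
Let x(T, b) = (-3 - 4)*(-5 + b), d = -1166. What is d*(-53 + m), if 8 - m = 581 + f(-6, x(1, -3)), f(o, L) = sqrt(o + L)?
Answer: 729916 + 5830*sqrt(2) ≈ 7.3816e+5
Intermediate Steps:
x(T, b) = 35 - 7*b (x(T, b) = -7*(-5 + b) = 35 - 7*b)
f(o, L) = sqrt(L + o)
m = -573 - 5*sqrt(2) (m = 8 - (581 + sqrt((35 - 7*(-3)) - 6)) = 8 - (581 + sqrt((35 + 21) - 6)) = 8 - (581 + sqrt(56 - 6)) = 8 - (581 + sqrt(50)) = 8 - (581 + 5*sqrt(2)) = 8 + (-581 - 5*sqrt(2)) = -573 - 5*sqrt(2) ≈ -580.07)
d*(-53 + m) = -1166*(-53 + (-573 - 5*sqrt(2))) = -1166*(-626 - 5*sqrt(2)) = 729916 + 5830*sqrt(2)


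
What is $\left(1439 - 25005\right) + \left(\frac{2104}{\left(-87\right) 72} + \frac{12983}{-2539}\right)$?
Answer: $- \frac{46860913388}{1988037} \approx -23571.0$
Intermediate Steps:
$\left(1439 - 25005\right) + \left(\frac{2104}{\left(-87\right) 72} + \frac{12983}{-2539}\right) = -23566 + \left(\frac{2104}{-6264} + 12983 \left(- \frac{1}{2539}\right)\right) = -23566 + \left(2104 \left(- \frac{1}{6264}\right) - \frac{12983}{2539}\right) = -23566 - \frac{10833446}{1988037} = - \frac{46860913388}{1988037}$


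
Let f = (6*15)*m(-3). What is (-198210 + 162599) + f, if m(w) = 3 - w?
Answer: -35071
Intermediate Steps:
f = 540 (f = (6*15)*(3 - 1*(-3)) = 90*(3 + 3) = 90*6 = 540)
(-198210 + 162599) + f = (-198210 + 162599) + 540 = -35611 + 540 = -35071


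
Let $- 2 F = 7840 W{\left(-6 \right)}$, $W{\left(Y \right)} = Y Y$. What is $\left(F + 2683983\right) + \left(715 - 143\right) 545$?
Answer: $2854603$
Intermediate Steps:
$W{\left(Y \right)} = Y^{2}$
$F = -141120$ ($F = - \frac{7840 \left(-6\right)^{2}}{2} = - \frac{7840 \cdot 36}{2} = \left(- \frac{1}{2}\right) 282240 = -141120$)
$\left(F + 2683983\right) + \left(715 - 143\right) 545 = \left(-141120 + 2683983\right) + \left(715 - 143\right) 545 = 2542863 + 572 \cdot 545 = 2542863 + 311740 = 2854603$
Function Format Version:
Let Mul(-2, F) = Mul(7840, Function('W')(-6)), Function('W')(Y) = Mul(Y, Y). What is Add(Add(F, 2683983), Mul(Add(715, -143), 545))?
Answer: 2854603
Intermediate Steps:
Function('W')(Y) = Pow(Y, 2)
F = -141120 (F = Mul(Rational(-1, 2), Mul(7840, Pow(-6, 2))) = Mul(Rational(-1, 2), Mul(7840, 36)) = Mul(Rational(-1, 2), 282240) = -141120)
Add(Add(F, 2683983), Mul(Add(715, -143), 545)) = Add(Add(-141120, 2683983), Mul(Add(715, -143), 545)) = Add(2542863, Mul(572, 545)) = Add(2542863, 311740) = 2854603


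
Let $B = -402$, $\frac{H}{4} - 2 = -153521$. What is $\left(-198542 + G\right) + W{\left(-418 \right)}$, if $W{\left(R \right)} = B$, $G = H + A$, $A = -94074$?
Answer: $-907094$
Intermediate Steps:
$H = -614076$ ($H = 8 + 4 \left(-153521\right) = 8 - 614084 = -614076$)
$G = -708150$ ($G = -614076 - 94074 = -708150$)
$W{\left(R \right)} = -402$
$\left(-198542 + G\right) + W{\left(-418 \right)} = \left(-198542 - 708150\right) - 402 = -906692 - 402 = -907094$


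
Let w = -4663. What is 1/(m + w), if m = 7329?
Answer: 1/2666 ≈ 0.00037509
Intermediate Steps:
1/(m + w) = 1/(7329 - 4663) = 1/2666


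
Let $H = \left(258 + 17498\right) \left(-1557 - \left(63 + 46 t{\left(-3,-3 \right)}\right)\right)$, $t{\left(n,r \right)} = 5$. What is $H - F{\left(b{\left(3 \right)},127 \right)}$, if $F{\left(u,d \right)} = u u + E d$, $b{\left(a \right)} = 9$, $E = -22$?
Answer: $-32845887$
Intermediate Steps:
$F{\left(u,d \right)} = u^{2} - 22 d$ ($F{\left(u,d \right)} = u u - 22 d = u^{2} - 22 d$)
$H = -32848600$ ($H = \left(258 + 17498\right) \left(-1557 - 293\right) = 17756 \left(-1557 - 293\right) = 17756 \left(-1850\right) = -32848600$)
$H - F{\left(b{\left(3 \right)},127 \right)} = -32848600 - \left(9^{2} - 2794\right) = -32848600 - \left(81 - 2794\right) = -32848600 - -2713 = -32848600 + 2713 = -32845887$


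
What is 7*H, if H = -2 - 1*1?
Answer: -21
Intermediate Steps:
H = -3 (H = -2 - 1 = -3)
7*H = 7*(-3) = -21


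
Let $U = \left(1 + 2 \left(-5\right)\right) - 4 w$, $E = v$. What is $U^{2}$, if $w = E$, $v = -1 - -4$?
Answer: $441$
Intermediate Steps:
$v = 3$ ($v = -1 + 4 = 3$)
$E = 3$
$w = 3$
$U = -21$ ($U = \left(1 + 2 \left(-5\right)\right) - 12 = \left(1 - 10\right) - 12 = -9 - 12 = -21$)
$U^{2} = \left(-21\right)^{2} = 441$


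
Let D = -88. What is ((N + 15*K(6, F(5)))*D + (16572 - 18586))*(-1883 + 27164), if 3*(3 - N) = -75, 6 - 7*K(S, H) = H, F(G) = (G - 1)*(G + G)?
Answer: 342153054/7 ≈ 4.8879e+7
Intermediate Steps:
F(G) = 2*G*(-1 + G) (F(G) = (-1 + G)*(2*G) = 2*G*(-1 + G))
K(S, H) = 6/7 - H/7
N = 28 (N = 3 - 1/3*(-75) = 3 + 25 = 28)
((N + 15*K(6, F(5)))*D + (16572 - 18586))*(-1883 + 27164) = ((28 + 15*(6/7 - 2*5*(-1 + 5)/7))*(-88) + (16572 - 18586))*(-1883 + 27164) = ((28 + 15*(6/7 - 2*5*4/7))*(-88) - 2014)*25281 = ((28 + 15*(6/7 - 1/7*40))*(-88) - 2014)*25281 = ((28 + 15*(6/7 - 40/7))*(-88) - 2014)*25281 = ((28 + 15*(-34/7))*(-88) - 2014)*25281 = ((28 - 510/7)*(-88) - 2014)*25281 = (-314/7*(-88) - 2014)*25281 = (27632/7 - 2014)*25281 = (13534/7)*25281 = 342153054/7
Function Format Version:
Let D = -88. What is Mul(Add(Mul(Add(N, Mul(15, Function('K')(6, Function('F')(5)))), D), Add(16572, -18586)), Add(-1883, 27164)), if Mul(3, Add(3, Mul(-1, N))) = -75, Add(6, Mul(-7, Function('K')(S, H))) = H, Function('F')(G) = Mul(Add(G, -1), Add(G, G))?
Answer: Rational(342153054, 7) ≈ 4.8879e+7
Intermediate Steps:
Function('F')(G) = Mul(2, G, Add(-1, G)) (Function('F')(G) = Mul(Add(-1, G), Mul(2, G)) = Mul(2, G, Add(-1, G)))
Function('K')(S, H) = Add(Rational(6, 7), Mul(Rational(-1, 7), H))
N = 28 (N = Add(3, Mul(Rational(-1, 3), -75)) = Add(3, 25) = 28)
Mul(Add(Mul(Add(N, Mul(15, Function('K')(6, Function('F')(5)))), D), Add(16572, -18586)), Add(-1883, 27164)) = Mul(Add(Mul(Add(28, Mul(15, Add(Rational(6, 7), Mul(Rational(-1, 7), Mul(2, 5, Add(-1, 5)))))), -88), Add(16572, -18586)), Add(-1883, 27164)) = Mul(Add(Mul(Add(28, Mul(15, Add(Rational(6, 7), Mul(Rational(-1, 7), Mul(2, 5, 4))))), -88), -2014), 25281) = Mul(Add(Mul(Add(28, Mul(15, Add(Rational(6, 7), Mul(Rational(-1, 7), 40)))), -88), -2014), 25281) = Mul(Add(Mul(Add(28, Mul(15, Add(Rational(6, 7), Rational(-40, 7)))), -88), -2014), 25281) = Mul(Add(Mul(Add(28, Mul(15, Rational(-34, 7))), -88), -2014), 25281) = Mul(Add(Mul(Add(28, Rational(-510, 7)), -88), -2014), 25281) = Mul(Add(Mul(Rational(-314, 7), -88), -2014), 25281) = Mul(Add(Rational(27632, 7), -2014), 25281) = Mul(Rational(13534, 7), 25281) = Rational(342153054, 7)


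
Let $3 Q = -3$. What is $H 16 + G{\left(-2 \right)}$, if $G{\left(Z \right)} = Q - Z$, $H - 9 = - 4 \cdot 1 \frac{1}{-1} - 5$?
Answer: $129$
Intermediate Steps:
$Q = -1$ ($Q = \frac{1}{3} \left(-3\right) = -1$)
$H = 8$ ($H = 9 - \left(5 + 4 \cdot 1 \frac{1}{-1}\right) = 9 - \left(5 + 4 \cdot 1 \left(-1\right)\right) = 9 - 1 = 8$)
$G{\left(Z \right)} = -1 - Z$
$H 16 + G{\left(-2 \right)} = 8 \cdot 16 - -1 = 128 + \left(-1 + 2\right) = 128 + 1 = 129$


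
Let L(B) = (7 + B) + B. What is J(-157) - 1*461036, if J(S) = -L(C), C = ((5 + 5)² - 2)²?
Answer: -480251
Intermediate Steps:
C = 9604 (C = (10² - 2)² = (100 - 2)² = 98² = 9604)
L(B) = 7 + 2*B
J(S) = -19215 (J(S) = -(7 + 2*9604) = -(7 + 19208) = -1*19215 = -19215)
J(-157) - 1*461036 = -19215 - 1*461036 = -19215 - 461036 = -480251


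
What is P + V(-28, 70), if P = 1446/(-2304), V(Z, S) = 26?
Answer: 9743/384 ≈ 25.372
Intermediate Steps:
P = -241/384 (P = 1446*(-1/2304) = -241/384 ≈ -0.62760)
P + V(-28, 70) = -241/384 + 26 = 9743/384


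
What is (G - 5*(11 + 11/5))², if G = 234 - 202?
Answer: 1156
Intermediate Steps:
G = 32
(G - 5*(11 + 11/5))² = (32 - 5*(11 + 11/5))² = (32 - 5*66/5)² = (32 - 66)² = (-34)² = 1156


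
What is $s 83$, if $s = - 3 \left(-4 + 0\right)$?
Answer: $996$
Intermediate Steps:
$s = 12$ ($s = \left(-3\right) \left(-4\right) = 12$)
$s 83 = 12 \cdot 83 = 996$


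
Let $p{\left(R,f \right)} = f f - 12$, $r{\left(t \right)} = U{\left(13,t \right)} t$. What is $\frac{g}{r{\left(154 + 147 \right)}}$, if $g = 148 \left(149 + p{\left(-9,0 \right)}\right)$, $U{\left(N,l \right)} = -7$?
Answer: $- \frac{20276}{2107} \approx -9.6232$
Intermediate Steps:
$r{\left(t \right)} = - 7 t$
$p{\left(R,f \right)} = -12 + f^{2}$ ($p{\left(R,f \right)} = f^{2} - 12 = -12 + f^{2}$)
$g = 20276$ ($g = 148 \left(149 - \left(12 - 0^{2}\right)\right) = 148 \left(149 + \left(-12 + 0\right)\right) = 148 \left(149 - 12\right) = 148 \cdot 137 = 20276$)
$\frac{g}{r{\left(154 + 147 \right)}} = \frac{20276}{\left(-7\right) \left(154 + 147\right)} = \frac{20276}{\left(-7\right) 301} = \frac{20276}{-2107} = 20276 \left(- \frac{1}{2107}\right) = - \frac{20276}{2107}$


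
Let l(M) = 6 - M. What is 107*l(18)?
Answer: -1284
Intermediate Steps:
107*l(18) = 107*(6 - 1*18) = 107*(6 - 18) = 107*(-12) = -1284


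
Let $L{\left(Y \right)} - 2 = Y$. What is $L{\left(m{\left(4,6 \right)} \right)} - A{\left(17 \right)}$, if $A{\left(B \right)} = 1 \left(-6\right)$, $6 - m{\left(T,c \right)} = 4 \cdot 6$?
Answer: $-10$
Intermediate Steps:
$m{\left(T,c \right)} = -18$ ($m{\left(T,c \right)} = 6 - 4 \cdot 6 = 6 - 24 = -18$)
$A{\left(B \right)} = -6$
$L{\left(Y \right)} = 2 + Y$
$L{\left(m{\left(4,6 \right)} \right)} - A{\left(17 \right)} = \left(2 - 18\right) - -6 = -16 + 6 = -10$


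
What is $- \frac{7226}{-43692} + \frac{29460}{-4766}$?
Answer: $- \frac{313181801}{52059018} \approx -6.0159$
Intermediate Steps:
$- \frac{7226}{-43692} + \frac{29460}{-4766} = \left(-7226\right) \left(- \frac{1}{43692}\right) + 29460 \left(- \frac{1}{4766}\right) = \frac{3613}{21846} - \frac{14730}{2383} = - \frac{313181801}{52059018}$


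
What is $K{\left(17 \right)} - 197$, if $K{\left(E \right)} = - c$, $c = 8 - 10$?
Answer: $-195$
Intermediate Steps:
$c = -2$ ($c = 8 - 10 = -2$)
$K{\left(E \right)} = 2$ ($K{\left(E \right)} = \left(-1\right) \left(-2\right) = 2$)
$K{\left(17 \right)} - 197 = 2 - 197 = -195$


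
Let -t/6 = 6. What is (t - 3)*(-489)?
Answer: 19071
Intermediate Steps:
t = -36 (t = -6*6 = -36)
(t - 3)*(-489) = (-36 - 3)*(-489) = -39*(-489) = 19071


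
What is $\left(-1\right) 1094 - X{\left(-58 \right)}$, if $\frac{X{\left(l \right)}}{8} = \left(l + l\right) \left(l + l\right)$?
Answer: $-108742$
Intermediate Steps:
$X{\left(l \right)} = 32 l^{2}$ ($X{\left(l \right)} = 8 \left(l + l\right) \left(l + l\right) = 8 \cdot 2 l 2 l = 8 \cdot 4 l^{2} = 32 l^{2}$)
$\left(-1\right) 1094 - X{\left(-58 \right)} = \left(-1\right) 1094 - 32 \left(-58\right)^{2} = -1094 - 32 \cdot 3364 = -1094 - 107648 = -108742$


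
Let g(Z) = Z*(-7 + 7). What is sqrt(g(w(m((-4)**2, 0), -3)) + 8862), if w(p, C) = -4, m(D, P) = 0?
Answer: sqrt(8862) ≈ 94.138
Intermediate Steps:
g(Z) = 0 (g(Z) = Z*0 = 0)
sqrt(g(w(m((-4)**2, 0), -3)) + 8862) = sqrt(0 + 8862) = sqrt(8862)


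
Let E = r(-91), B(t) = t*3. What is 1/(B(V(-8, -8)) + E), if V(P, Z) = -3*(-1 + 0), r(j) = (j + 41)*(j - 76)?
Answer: 1/8359 ≈ 0.00011963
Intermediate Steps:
r(j) = (-76 + j)*(41 + j) (r(j) = (41 + j)*(-76 + j) = (-76 + j)*(41 + j))
V(P, Z) = 3 (V(P, Z) = -3*(-1) = 3)
B(t) = 3*t
E = 8350 (E = -3116 + (-91)² - 35*(-91) = -3116 + 8281 + 3185 = 8350)
1/(B(V(-8, -8)) + E) = 1/(3*3 + 8350) = 1/(9 + 8350) = 1/8359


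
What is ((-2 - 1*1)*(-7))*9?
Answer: 189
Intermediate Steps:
((-2 - 1*1)*(-7))*9 = ((-2 - 1)*(-7))*9 = -3*(-7)*9 = 21*9 = 189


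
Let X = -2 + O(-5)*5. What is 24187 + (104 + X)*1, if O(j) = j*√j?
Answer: 24289 - 25*I*√5 ≈ 24289.0 - 55.902*I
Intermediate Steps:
O(j) = j^(3/2)
X = -2 - 25*I*√5 (X = -2 + (-5)^(3/2)*5 = -2 - 5*I*√5*5 = -2 - 25*I*√5 ≈ -2.0 - 55.902*I)
24187 + (104 + X)*1 = 24187 + (104 + (-2 - 25*I*√5))*1 = 24187 + (102 - 25*I*√5)*1 = 24187 + (102 - 25*I*√5) = 24289 - 25*I*√5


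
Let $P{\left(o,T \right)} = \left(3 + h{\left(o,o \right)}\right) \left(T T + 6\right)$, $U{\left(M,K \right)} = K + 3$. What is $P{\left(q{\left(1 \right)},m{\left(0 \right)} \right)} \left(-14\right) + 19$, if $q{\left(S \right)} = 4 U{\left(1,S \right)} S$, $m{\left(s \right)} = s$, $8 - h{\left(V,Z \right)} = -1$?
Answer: $-989$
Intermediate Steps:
$h{\left(V,Z \right)} = 9$ ($h{\left(V,Z \right)} = 8 - -1 = 8 + 1 = 9$)
$U{\left(M,K \right)} = 3 + K$
$q{\left(S \right)} = S \left(12 + 4 S\right)$ ($q{\left(S \right)} = 4 \left(3 + S\right) S = \left(12 + 4 S\right) S = S \left(12 + 4 S\right)$)
$P{\left(o,T \right)} = 72 + 12 T^{2}$ ($P{\left(o,T \right)} = \left(3 + 9\right) \left(T T + 6\right) = 12 \left(T^{2} + 6\right) = 12 \left(6 + T^{2}\right) = 72 + 12 T^{2}$)
$P{\left(q{\left(1 \right)},m{\left(0 \right)} \right)} \left(-14\right) + 19 = \left(72 + 12 \cdot 0^{2}\right) \left(-14\right) + 19 = \left(72 + 12 \cdot 0\right) \left(-14\right) + 19 = \left(72 + 0\right) \left(-14\right) + 19 = 72 \left(-14\right) + 19 = -1008 + 19 = -989$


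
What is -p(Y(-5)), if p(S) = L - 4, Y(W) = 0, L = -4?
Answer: 8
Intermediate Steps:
p(S) = -8 (p(S) = -4 - 4 = -8)
-p(Y(-5)) = -1*(-8) = 8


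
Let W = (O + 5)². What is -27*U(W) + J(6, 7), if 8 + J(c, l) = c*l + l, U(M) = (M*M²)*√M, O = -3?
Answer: -3415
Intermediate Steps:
W = 4 (W = (-3 + 5)² = 2² = 4)
U(M) = M^(7/2) (U(M) = M³*√M = M^(7/2))
J(c, l) = -8 + l + c*l (J(c, l) = -8 + (c*l + l) = -8 + (l + c*l) = -8 + l + c*l)
-27*U(W) + J(6, 7) = -27*4^(7/2) + (-8 + 7 + 6*7) = -27*128 + (-8 + 7 + 42) = -3456 + 41 = -3415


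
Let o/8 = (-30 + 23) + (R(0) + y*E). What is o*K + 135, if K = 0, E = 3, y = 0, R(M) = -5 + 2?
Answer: 135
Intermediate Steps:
R(M) = -3
o = -80 (o = 8*((-30 + 23) + (-3 + 0*3)) = 8*(-7 + (-3 + 0)) = 8*(-7 - 3) = 8*(-10) = -80)
o*K + 135 = -80*0 + 135 = 0 + 135 = 135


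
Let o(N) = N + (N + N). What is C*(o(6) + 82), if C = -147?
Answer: -14700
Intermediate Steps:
o(N) = 3*N (o(N) = N + 2*N = 3*N)
C*(o(6) + 82) = -147*(3*6 + 82) = -147*(18 + 82) = -147*100 = -14700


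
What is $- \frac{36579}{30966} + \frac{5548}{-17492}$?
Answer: $- \frac{67636603}{45138106} \approx -1.4984$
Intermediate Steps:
$- \frac{36579}{30966} + \frac{5548}{-17492} = \left(-36579\right) \frac{1}{30966} + 5548 \left(- \frac{1}{17492}\right) = - \frac{12193}{10322} - \frac{1387}{4373} = - \frac{67636603}{45138106}$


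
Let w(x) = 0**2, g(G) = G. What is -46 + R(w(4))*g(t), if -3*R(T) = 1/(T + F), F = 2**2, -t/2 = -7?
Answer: -283/6 ≈ -47.167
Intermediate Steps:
t = 14 (t = -2*(-7) = 14)
F = 4
w(x) = 0
R(T) = -1/(3*(4 + T)) (R(T) = -1/(3*(T + 4)) = -1/(3*(4 + T)))
-46 + R(w(4))*g(t) = -46 - 1/(12 + 3*0)*14 = -46 - 1/(12 + 0)*14 = -46 - 1/12*14 = -46 - 7/6 = -283/6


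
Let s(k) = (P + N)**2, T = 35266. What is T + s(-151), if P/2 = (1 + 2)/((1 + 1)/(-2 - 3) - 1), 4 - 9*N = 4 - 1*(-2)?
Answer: 140051410/3969 ≈ 35286.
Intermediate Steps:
N = -2/9 (N = 4/9 - (4 - 1*(-2))/9 = 4/9 - (4 + 2)/9 = 4/9 - 1/9*6 = 4/9 - 2/3 = -2/9 ≈ -0.22222)
P = -30/7 (P = 2*((1 + 2)/((1 + 1)/(-2 - 3) - 1)) = 2*(3/(2/(-5) - 1)) = 2*(3/(2*(-1/5) - 1)) = 2*(3/(-2/5 - 1)) = 2*(3/(-7/5)) = 2*(3*(-5/7)) = 2*(-15/7) = -30/7 ≈ -4.2857)
s(k) = 80656/3969 (s(k) = (-30/7 - 2/9)**2 = (-284/63)**2 = 80656/3969)
T + s(-151) = 35266 + 80656/3969 = 140051410/3969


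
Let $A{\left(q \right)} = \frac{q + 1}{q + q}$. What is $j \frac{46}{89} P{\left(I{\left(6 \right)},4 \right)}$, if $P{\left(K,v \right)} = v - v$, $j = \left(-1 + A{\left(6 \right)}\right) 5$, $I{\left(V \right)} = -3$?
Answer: $0$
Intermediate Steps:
$A{\left(q \right)} = \frac{1 + q}{2 q}$
$j = - \frac{25}{12}$ ($j = \left(-1 + \frac{1 + 6}{2 \cdot 6}\right) 5 = \left(-1 + \frac{1}{2} \cdot \frac{1}{6} \cdot 7\right) 5 = \left(-1 + \frac{7}{12}\right) 5 = \left(- \frac{5}{12}\right) 5 = - \frac{25}{12} \approx -2.0833$)
$P{\left(K,v \right)} = 0$
$j \frac{46}{89} P{\left(I{\left(6 \right)},4 \right)} = - \frac{25 \cdot \frac{46}{89}}{12} \cdot 0 = - \frac{25 \cdot 46 \cdot \frac{1}{89}}{12} \cdot 0 = \left(- \frac{25}{12}\right) \frac{46}{89} \cdot 0 = \left(- \frac{575}{534}\right) 0 = 0$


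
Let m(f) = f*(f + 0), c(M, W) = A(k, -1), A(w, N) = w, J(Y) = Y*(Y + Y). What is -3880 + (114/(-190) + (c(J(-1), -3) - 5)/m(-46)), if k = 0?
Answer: -41056773/10580 ≈ -3880.6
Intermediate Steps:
J(Y) = 2*Y² (J(Y) = Y*(2*Y) = 2*Y²)
c(M, W) = 0
m(f) = f² (m(f) = f*f = f²)
-3880 + (114/(-190) + (c(J(-1), -3) - 5)/m(-46)) = -3880 + (114/(-190) + (0 - 5)/((-46)²)) = -3880 + (114*(-1/190) - 5/2116) = -3880 + (-⅗ - 5*1/2116) = -3880 + (-⅗ - 5/2116) = -3880 - 6373/10580 = -41056773/10580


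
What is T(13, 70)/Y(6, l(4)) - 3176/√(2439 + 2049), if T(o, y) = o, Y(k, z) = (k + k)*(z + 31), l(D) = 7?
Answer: 13/456 - 794*√1122/561 ≈ -47.380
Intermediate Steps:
Y(k, z) = 2*k*(31 + z) (Y(k, z) = (2*k)*(31 + z) = 2*k*(31 + z))
T(13, 70)/Y(6, l(4)) - 3176/√(2439 + 2049) = 13/((2*6*(31 + 7))) - 3176/√(2439 + 2049) = 13/((2*6*38)) - 3176*√1122/2244 = 13/456 - 3176*√1122/2244 = 13*(1/456) - 794*√1122/561 = 13/456 - 794*√1122/561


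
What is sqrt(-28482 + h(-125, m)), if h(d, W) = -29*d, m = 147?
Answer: I*sqrt(24857) ≈ 157.66*I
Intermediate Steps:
sqrt(-28482 + h(-125, m)) = sqrt(-28482 - 29*(-125)) = sqrt(-28482 + 3625) = sqrt(-24857) = I*sqrt(24857)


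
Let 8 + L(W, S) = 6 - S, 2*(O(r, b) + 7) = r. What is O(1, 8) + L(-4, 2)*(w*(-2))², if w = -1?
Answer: -45/2 ≈ -22.500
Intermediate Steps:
O(r, b) = -7 + r/2
L(W, S) = -2 - S (L(W, S) = -8 + (6 - S) = -2 - S)
O(1, 8) + L(-4, 2)*(w*(-2))² = (-7 + (½)*1) + (-2 - 1*2)*(-1*(-2))² = (-7 + ½) + (-2 - 2)*2² = -13/2 - 4*4 = -13/2 - 16 = -45/2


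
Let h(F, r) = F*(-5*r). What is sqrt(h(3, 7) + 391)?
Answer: sqrt(286) ≈ 16.912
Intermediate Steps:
h(F, r) = -5*F*r
sqrt(h(3, 7) + 391) = sqrt(-5*3*7 + 391) = sqrt(-105 + 391) = sqrt(286)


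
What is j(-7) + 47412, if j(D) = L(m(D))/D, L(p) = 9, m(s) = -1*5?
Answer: 331875/7 ≈ 47411.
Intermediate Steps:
m(s) = -5
j(D) = 9/D
j(-7) + 47412 = 9/(-7) + 47412 = 9*(-⅐) + 47412 = -9/7 + 47412 = 331875/7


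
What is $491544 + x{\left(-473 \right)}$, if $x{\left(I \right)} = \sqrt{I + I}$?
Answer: $491544 + i \sqrt{946} \approx 4.9154 \cdot 10^{5} + 30.757 i$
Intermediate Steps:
$x{\left(I \right)} = \sqrt{2} \sqrt{I}$ ($x{\left(I \right)} = \sqrt{2 I} = \sqrt{2} \sqrt{I}$)
$491544 + x{\left(-473 \right)} = 491544 + \sqrt{2} \sqrt{-473} = 491544 + \sqrt{2} i \sqrt{473} = 491544 + i \sqrt{946}$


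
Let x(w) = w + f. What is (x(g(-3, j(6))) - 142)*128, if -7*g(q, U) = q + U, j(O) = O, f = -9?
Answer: -135680/7 ≈ -19383.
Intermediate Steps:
g(q, U) = -U/7 - q/7 (g(q, U) = -(q + U)/7 = -(U + q)/7 = -U/7 - q/7)
x(w) = -9 + w (x(w) = w - 9 = -9 + w)
(x(g(-3, j(6))) - 142)*128 = ((-9 + (-⅐*6 - ⅐*(-3))) - 142)*128 = ((-9 + (-6/7 + 3/7)) - 142)*128 = ((-9 - 3/7) - 142)*128 = (-66/7 - 142)*128 = -1060/7*128 = -135680/7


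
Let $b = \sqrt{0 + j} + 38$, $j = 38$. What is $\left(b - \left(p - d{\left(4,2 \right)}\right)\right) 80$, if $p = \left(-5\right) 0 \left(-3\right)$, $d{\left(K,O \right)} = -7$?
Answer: $2480 + 80 \sqrt{38} \approx 2973.2$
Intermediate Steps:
$p = 0$ ($p = 0 \left(-3\right) = 0$)
$b = 38 + \sqrt{38}$ ($b = \sqrt{0 + 38} + 38 = \sqrt{38} + 38 = 38 + \sqrt{38} \approx 44.164$)
$\left(b - \left(p - d{\left(4,2 \right)}\right)\right) 80 = \left(\left(38 + \sqrt{38}\right) - 7\right) 80 = \left(31 + \sqrt{38}\right) 80 = 2480 + 80 \sqrt{38}$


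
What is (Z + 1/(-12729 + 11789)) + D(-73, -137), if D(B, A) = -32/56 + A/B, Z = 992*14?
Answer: 6671588389/480340 ≈ 13889.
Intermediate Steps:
Z = 13888
D(B, A) = -4/7 + A/B (D(B, A) = -32*1/56 + A/B = -4/7 + A/B)
(Z + 1/(-12729 + 11789)) + D(-73, -137) = (13888 + 1/(-12729 + 11789)) + (-4/7 - 137/(-73)) = (13888 + 1/(-940)) + (-4/7 - 137*(-1/73)) = (13888 - 1/940) + (-4/7 + 137/73) = 13054719/940 + 667/511 = 6671588389/480340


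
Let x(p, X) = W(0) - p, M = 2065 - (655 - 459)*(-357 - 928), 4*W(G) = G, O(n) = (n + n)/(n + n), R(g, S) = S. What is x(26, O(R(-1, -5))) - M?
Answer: -253951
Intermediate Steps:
O(n) = 1 (O(n) = (2*n)/((2*n)) = (2*n)*(1/(2*n)) = 1)
W(G) = G/4
M = 253925 (M = 2065 - 196*(-1285) = 2065 - 1*(-251860) = 2065 + 251860 = 253925)
x(p, X) = -p (x(p, X) = (¼)*0 - p = 0 - p = -p)
x(26, O(R(-1, -5))) - M = -1*26 - 1*253925 = -26 - 253925 = -253951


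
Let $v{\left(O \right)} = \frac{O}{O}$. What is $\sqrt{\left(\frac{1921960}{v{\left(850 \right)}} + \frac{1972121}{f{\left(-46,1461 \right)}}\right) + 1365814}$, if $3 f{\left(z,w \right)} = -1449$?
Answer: $\frac{\sqrt{766048974243}}{483} \approx 1812.1$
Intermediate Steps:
$f{\left(z,w \right)} = -483$ ($f{\left(z,w \right)} = \frac{1}{3} \left(-1449\right) = -483$)
$v{\left(O \right)} = 1$
$\sqrt{\left(\frac{1921960}{v{\left(850 \right)}} + \frac{1972121}{f{\left(-46,1461 \right)}}\right) + 1365814} = \sqrt{\left(\frac{1921960}{1} + \frac{1972121}{-483}\right) + 1365814} = \sqrt{\left(1921960 \cdot 1 + 1972121 \left(- \frac{1}{483}\right)\right) + 1365814} = \sqrt{\left(1921960 - \frac{1972121}{483}\right) + 1365814} = \sqrt{\frac{926334559}{483} + 1365814} = \sqrt{\frac{1586022721}{483}} = \frac{\sqrt{766048974243}}{483}$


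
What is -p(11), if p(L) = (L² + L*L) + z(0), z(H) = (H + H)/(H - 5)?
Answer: -242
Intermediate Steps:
z(H) = 2*H/(-5 + H) (z(H) = (2*H)/(-5 + H) = 2*H/(-5 + H))
p(L) = 2*L² (p(L) = (L² + L*L) + 2*0/(-5 + 0) = (L² + L²) + 2*0/(-5) = 2*L² + 2*0*(-⅕) = 2*L² + 0 = 2*L²)
-p(11) = -2*11² = -2*121 = -1*242 = -242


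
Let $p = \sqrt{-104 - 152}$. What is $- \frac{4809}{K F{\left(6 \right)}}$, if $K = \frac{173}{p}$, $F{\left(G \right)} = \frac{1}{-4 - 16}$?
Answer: $\frac{1538880 i}{173} \approx 8895.3 i$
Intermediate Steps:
$F{\left(G \right)} = - \frac{1}{20}$ ($F{\left(G \right)} = \frac{1}{-20} = - \frac{1}{20}$)
$p = 16 i$ ($p = \sqrt{-256} = 16 i \approx 16.0 i$)
$K = - \frac{173 i}{16}$ ($K = \frac{173}{16 i} = 173 \left(- \frac{i}{16}\right) = - \frac{173 i}{16} \approx - 10.813 i$)
$- \frac{4809}{K F{\left(6 \right)}} = - \frac{4809}{- \frac{173 i}{16} \left(- \frac{1}{20}\right)} = - \frac{4809}{\frac{173}{320} i} = - 4809 \left(- \frac{320 i}{173}\right) = \frac{1538880 i}{173}$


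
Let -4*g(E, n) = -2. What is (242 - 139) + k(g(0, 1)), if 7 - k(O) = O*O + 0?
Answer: 439/4 ≈ 109.75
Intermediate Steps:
g(E, n) = 1/2 (g(E, n) = -1/4*(-2) = 1/2)
k(O) = 7 - O**2 (k(O) = 7 - (O*O + 0) = 7 - (O**2 + 0) = 7 - O**2)
(242 - 139) + k(g(0, 1)) = (242 - 139) + (7 - (1/2)**2) = 103 + (7 - 1*1/4) = 103 + (7 - 1/4) = 103 + 27/4 = 439/4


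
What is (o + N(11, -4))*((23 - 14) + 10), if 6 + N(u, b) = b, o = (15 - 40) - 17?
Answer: -988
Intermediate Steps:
o = -42 (o = -25 - 17 = -42)
N(u, b) = -6 + b
(o + N(11, -4))*((23 - 14) + 10) = (-42 + (-6 - 4))*((23 - 14) + 10) = (-42 - 10)*(9 + 10) = -52*19 = -988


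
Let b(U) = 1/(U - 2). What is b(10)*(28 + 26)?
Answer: 27/4 ≈ 6.7500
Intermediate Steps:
b(U) = 1/(-2 + U)
b(10)*(28 + 26) = (28 + 26)/(-2 + 10) = 54/8 = (1/8)*54 = 27/4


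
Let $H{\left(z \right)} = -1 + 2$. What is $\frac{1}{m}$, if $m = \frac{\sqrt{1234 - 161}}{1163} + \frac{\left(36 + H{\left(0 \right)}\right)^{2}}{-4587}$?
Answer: $- \frac{229556658111}{67901501056} - \frac{24470181747 \sqrt{1073}}{2512355539072} \approx -3.6998$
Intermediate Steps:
$H{\left(z \right)} = 1$
$m = - \frac{1369}{4587} + \frac{\sqrt{1073}}{1163}$ ($m = \frac{\sqrt{1234 - 161}}{1163} + \frac{\left(36 + 1\right)^{2}}{-4587} = \sqrt{1073} \cdot \frac{1}{1163} + 37^{2} \left(- \frac{1}{4587}\right) = \frac{\sqrt{1073}}{1163} + 1369 \left(- \frac{1}{4587}\right) = \frac{\sqrt{1073}}{1163} - \frac{1369}{4587} = - \frac{1369}{4587} + \frac{\sqrt{1073}}{1163} \approx -0.27029$)
$\frac{1}{m} = \frac{1}{- \frac{1369}{4587} + \frac{\sqrt{1073}}{1163}}$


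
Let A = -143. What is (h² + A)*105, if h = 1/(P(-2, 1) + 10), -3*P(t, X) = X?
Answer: -12626670/841 ≈ -15014.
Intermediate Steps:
P(t, X) = -X/3
h = 3/29 (h = 1/(-⅓*1 + 10) = 1/(-⅓ + 10) = 1/(29/3) = 3/29 ≈ 0.10345)
(h² + A)*105 = ((3/29)² - 143)*105 = (9/841 - 143)*105 = -120254/841*105 = -12626670/841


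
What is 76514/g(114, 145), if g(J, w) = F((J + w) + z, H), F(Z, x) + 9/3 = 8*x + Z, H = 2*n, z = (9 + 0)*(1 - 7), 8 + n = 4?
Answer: 38257/69 ≈ 554.45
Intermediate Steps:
n = -4 (n = -8 + 4 = -4)
z = -54 (z = 9*(-6) = -54)
H = -8 (H = 2*(-4) = -8)
F(Z, x) = -3 + Z + 8*x (F(Z, x) = -3 + (8*x + Z) = -3 + (Z + 8*x) = -3 + Z + 8*x)
g(J, w) = -121 + J + w (g(J, w) = -3 + ((J + w) - 54) + 8*(-8) = -3 + (-54 + J + w) - 64 = -121 + J + w)
76514/g(114, 145) = 76514/(-121 + 114 + 145) = 76514/138 = 76514*(1/138) = 38257/69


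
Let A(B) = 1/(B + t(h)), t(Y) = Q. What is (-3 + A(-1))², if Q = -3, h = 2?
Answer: 169/16 ≈ 10.563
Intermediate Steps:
t(Y) = -3
A(B) = 1/(-3 + B) (A(B) = 1/(B - 3) = 1/(-3 + B))
(-3 + A(-1))² = (-3 + 1/(-3 - 1))² = (-3 + 1/(-4))² = (-3 - ¼)² = (-13/4)² = 169/16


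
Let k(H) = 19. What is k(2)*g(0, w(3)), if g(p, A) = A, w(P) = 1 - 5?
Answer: -76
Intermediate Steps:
w(P) = -4
k(2)*g(0, w(3)) = 19*(-4) = -76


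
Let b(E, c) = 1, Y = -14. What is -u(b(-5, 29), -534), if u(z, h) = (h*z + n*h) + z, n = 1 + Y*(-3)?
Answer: 23495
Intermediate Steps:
n = 43 (n = 1 - 14*(-3) = 1 + 42 = 43)
u(z, h) = z + 43*h + h*z (u(z, h) = (h*z + 43*h) + z = (43*h + h*z) + z = z + 43*h + h*z)
-u(b(-5, 29), -534) = -(1 + 43*(-534) - 534*1) = -(1 - 22962 - 534) = -1*(-23495) = 23495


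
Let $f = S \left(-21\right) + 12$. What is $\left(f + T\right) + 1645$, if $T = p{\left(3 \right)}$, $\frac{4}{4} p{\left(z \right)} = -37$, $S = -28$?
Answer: $2208$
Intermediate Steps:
$p{\left(z \right)} = -37$
$T = -37$
$f = 600$ ($f = \left(-28\right) \left(-21\right) + 12 = 588 + 12 = 600$)
$\left(f + T\right) + 1645 = \left(600 - 37\right) + 1645 = 563 + 1645 = 2208$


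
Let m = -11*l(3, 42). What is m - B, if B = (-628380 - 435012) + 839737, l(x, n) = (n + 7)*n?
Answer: 201017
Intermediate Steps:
l(x, n) = n*(7 + n) (l(x, n) = (7 + n)*n = n*(7 + n))
m = -22638 (m = -462*(7 + 42) = -462*49 = -11*2058 = -22638)
B = -223655 (B = -1063392 + 839737 = -223655)
m - B = -22638 - 1*(-223655) = -22638 + 223655 = 201017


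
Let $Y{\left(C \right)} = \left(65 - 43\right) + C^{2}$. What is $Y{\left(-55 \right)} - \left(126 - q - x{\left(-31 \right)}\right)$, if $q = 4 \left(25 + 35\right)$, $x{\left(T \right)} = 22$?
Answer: $3183$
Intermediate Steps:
$Y{\left(C \right)} = 22 + C^{2}$
$q = 240$ ($q = 4 \cdot 60 = 240$)
$Y{\left(-55 \right)} - \left(126 - q - x{\left(-31 \right)}\right) = \left(22 + \left(-55\right)^{2}\right) - \left(-240 - 22 + 126\right) = \left(22 + 3025\right) + \left(240 - \left(126 - 22\right)\right) = 3047 + \left(240 - 104\right) = 3047 + 136 = 3183$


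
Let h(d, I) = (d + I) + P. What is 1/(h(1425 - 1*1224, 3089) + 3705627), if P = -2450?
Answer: 1/3706467 ≈ 2.6980e-7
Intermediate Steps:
h(d, I) = -2450 + I + d (h(d, I) = (d + I) - 2450 = (I + d) - 2450 = -2450 + I + d)
1/(h(1425 - 1*1224, 3089) + 3705627) = 1/((-2450 + 3089 + (1425 - 1*1224)) + 3705627) = 1/((-2450 + 3089 + (1425 - 1224)) + 3705627) = 1/((-2450 + 3089 + 201) + 3705627) = 1/(840 + 3705627) = 1/3706467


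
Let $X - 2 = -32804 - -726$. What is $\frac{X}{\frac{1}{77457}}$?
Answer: $-2484510732$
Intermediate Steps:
$X = -32076$ ($X = 2 - 32078 = -32076$)
$\frac{X}{\frac{1}{77457}} = - \frac{32076}{\frac{1}{77457}} = - 32076 \frac{1}{\frac{1}{77457}} = \left(-32076\right) 77457 = -2484510732$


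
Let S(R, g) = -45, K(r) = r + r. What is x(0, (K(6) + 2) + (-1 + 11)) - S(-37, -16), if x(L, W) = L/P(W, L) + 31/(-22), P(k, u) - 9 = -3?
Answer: 959/22 ≈ 43.591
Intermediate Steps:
P(k, u) = 6 (P(k, u) = 9 - 3 = 6)
K(r) = 2*r
x(L, W) = -31/22 + L/6 (x(L, W) = L/6 + 31/(-22) = L*(⅙) + 31*(-1/22) = L/6 - 31/22 = -31/22 + L/6)
x(0, (K(6) + 2) + (-1 + 11)) - S(-37, -16) = (-31/22 + (⅙)*0) - 1*(-45) = (-31/22 + 0) + 45 = -31/22 + 45 = 959/22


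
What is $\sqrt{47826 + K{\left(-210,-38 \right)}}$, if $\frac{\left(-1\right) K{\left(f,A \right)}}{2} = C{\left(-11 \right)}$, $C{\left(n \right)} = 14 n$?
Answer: $\sqrt{48134} \approx 219.39$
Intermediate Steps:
$K{\left(f,A \right)} = 308$ ($K{\left(f,A \right)} = - 2 \cdot 14 \left(-11\right) = \left(-2\right) \left(-154\right) = 308$)
$\sqrt{47826 + K{\left(-210,-38 \right)}} = \sqrt{47826 + 308} = \sqrt{48134}$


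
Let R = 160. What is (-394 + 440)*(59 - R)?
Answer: -4646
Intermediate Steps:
(-394 + 440)*(59 - R) = (-394 + 440)*(59 - 1*160) = 46*(59 - 160) = 46*(-101) = -4646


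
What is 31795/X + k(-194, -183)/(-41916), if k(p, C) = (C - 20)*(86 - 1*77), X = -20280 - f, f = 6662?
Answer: -30559433/26888116 ≈ -1.1365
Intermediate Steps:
X = -26942 (X = -20280 - 1*6662 = -20280 - 6662 = -26942)
k(p, C) = -180 + 9*C (k(p, C) = (-20 + C)*(86 - 77) = (-20 + C)*9 = -180 + 9*C)
31795/X + k(-194, -183)/(-41916) = 31795/(-26942) + (-180 + 9*(-183))/(-41916) = 31795*(-1/26942) + (-180 - 1647)*(-1/41916) = -31795/26942 - 1827*(-1/41916) = -31795/26942 + 87/1996 = -30559433/26888116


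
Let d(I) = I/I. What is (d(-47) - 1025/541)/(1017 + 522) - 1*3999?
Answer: -3329563885/832599 ≈ -3999.0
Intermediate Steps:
d(I) = 1
(d(-47) - 1025/541)/(1017 + 522) - 1*3999 = (1 - 1025/541)/(1017 + 522) - 1*3999 = (1 - 1025*1/541)/1539 - 3999 = (1 - 1025/541)*(1/1539) - 3999 = -484/541*1/1539 - 3999 = -484/832599 - 3999 = -3329563885/832599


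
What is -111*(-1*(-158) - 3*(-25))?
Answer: -25863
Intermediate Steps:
-111*(-1*(-158) - 3*(-25)) = -111*(158 + 75) = -111*233 = -25863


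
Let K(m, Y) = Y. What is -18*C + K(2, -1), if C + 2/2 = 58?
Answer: -1027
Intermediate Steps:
C = 57 (C = -1 + 58 = 57)
-18*C + K(2, -1) = -18*57 - 1 = -1026 - 1 = -1027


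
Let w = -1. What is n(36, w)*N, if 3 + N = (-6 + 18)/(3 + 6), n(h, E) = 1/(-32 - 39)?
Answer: 5/213 ≈ 0.023474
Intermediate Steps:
n(h, E) = -1/71 (n(h, E) = 1/(-71) = -1/71)
N = -5/3 (N = -3 + (-6 + 18)/(3 + 6) = -3 + 12/9 = -3 + 12*(⅑) = -3 + 4/3 = -5/3 ≈ -1.6667)
n(36, w)*N = -1/71*(-5/3) = 5/213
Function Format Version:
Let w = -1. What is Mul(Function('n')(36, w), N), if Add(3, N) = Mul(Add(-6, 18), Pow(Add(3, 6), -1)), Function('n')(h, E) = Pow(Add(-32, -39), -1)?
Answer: Rational(5, 213) ≈ 0.023474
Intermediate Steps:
Function('n')(h, E) = Rational(-1, 71) (Function('n')(h, E) = Pow(-71, -1) = Rational(-1, 71))
N = Rational(-5, 3) (N = Add(-3, Mul(Add(-6, 18), Pow(Add(3, 6), -1))) = Add(-3, Mul(12, Pow(9, -1))) = Add(-3, Mul(12, Rational(1, 9))) = Add(-3, Rational(4, 3)) = Rational(-5, 3) ≈ -1.6667)
Mul(Function('n')(36, w), N) = Mul(Rational(-1, 71), Rational(-5, 3)) = Rational(5, 213)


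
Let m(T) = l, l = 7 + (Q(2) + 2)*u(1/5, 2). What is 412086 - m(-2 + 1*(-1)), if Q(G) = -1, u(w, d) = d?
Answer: 412077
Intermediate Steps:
l = 9 (l = 7 + (-1 + 2)*2 = 7 + 1*2 = 7 + 2 = 9)
m(T) = 9
412086 - m(-2 + 1*(-1)) = 412086 - 1*9 = 412086 - 9 = 412077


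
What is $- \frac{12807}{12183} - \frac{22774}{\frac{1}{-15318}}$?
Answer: $\frac{1416688503783}{4061} \approx 3.4885 \cdot 10^{8}$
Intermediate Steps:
$- \frac{12807}{12183} - \frac{22774}{\frac{1}{-15318}} = \left(-12807\right) \frac{1}{12183} - \frac{22774}{- \frac{1}{15318}} = - \frac{4269}{4061} - -348852132 = - \frac{4269}{4061} + 348852132 = \frac{1416688503783}{4061}$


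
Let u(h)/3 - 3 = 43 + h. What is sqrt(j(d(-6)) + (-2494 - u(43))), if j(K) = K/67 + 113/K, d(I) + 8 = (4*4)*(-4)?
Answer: I*sqrt(1786463746)/804 ≈ 52.57*I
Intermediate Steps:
u(h) = 138 + 3*h (u(h) = 9 + 3*(43 + h) = 9 + (129 + 3*h) = 138 + 3*h)
d(I) = -72 (d(I) = -8 + (4*4)*(-4) = -8 + 16*(-4) = -8 - 64 = -72)
j(K) = 113/K + K/67 (j(K) = K*(1/67) + 113/K = K/67 + 113/K = 113/K + K/67)
sqrt(j(d(-6)) + (-2494 - u(43))) = sqrt((113/(-72) + (1/67)*(-72)) + (-2494 - (138 + 3*43))) = sqrt((113*(-1/72) - 72/67) + (-2494 - (138 + 129))) = sqrt((-113/72 - 72/67) + (-2494 - 1*267)) = sqrt(-12755/4824 + (-2494 - 267)) = sqrt(-12755/4824 - 2761) = sqrt(-13331819/4824) = I*sqrt(1786463746)/804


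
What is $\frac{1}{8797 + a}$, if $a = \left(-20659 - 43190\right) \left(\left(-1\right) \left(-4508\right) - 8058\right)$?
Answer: $\frac{1}{226672747} \approx 4.4116 \cdot 10^{-9}$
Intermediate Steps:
$a = 226663950$ ($a = - 63849 \left(4508 - 8058\right) = \left(-63849\right) \left(-3550\right) = 226663950$)
$\frac{1}{8797 + a} = \frac{1}{8797 + 226663950} = \frac{1}{226672747}$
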